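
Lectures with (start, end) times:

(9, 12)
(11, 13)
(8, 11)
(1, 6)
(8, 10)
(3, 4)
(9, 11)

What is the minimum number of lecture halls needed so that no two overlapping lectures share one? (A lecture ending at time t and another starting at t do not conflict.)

Count concurrent intervals with a sweep; the peak is the room count.
starts: [1, 3, 8, 8, 9, 9, 11]
ends:   [4, 6, 10, 11, 11, 12, 13]
s1→1 s3→2 e4→1 e6→0 s8→1 s8→2 s9→3 s9→4  — peak 4.

4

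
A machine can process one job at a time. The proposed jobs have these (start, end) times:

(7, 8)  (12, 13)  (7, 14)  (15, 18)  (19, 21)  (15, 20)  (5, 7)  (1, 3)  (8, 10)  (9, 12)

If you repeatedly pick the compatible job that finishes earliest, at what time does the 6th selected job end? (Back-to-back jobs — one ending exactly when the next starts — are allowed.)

Sort by end time and greedily take each interval whose start is ≥ the last chosen end.
By end time: (1,3), (5,7), (7,8), (8,10), (9,12), (12,13), (7,14), (15,18), (15,20), (19,21).
Pick (1,3); next start ≥ 3 → (5,7); next start ≥ 7 → (7,8); next start ≥ 8 → (8,10); next start ≥ 10 → (12,13); next start ≥ 13 → (15,18); next start ≥ 18 → (19,21).
Selected: (1,3) (5,7) (7,8) (8,10) (12,13) (15,18) (19,21)

18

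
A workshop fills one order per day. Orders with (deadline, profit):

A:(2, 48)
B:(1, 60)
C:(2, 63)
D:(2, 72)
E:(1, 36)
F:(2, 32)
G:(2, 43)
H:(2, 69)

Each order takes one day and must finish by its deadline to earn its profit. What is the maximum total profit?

Take jobs in profit order; each goes to the latest open slot no later than its deadline.
Profit order: D=72 H=69 C=63 B=60 A=48 G=43 E=36 F=32
Assign: D→slot 2, H→slot 1, C skipped, B skipped, A skipped, G skipped, E skipped, F skipped.
Slots: [1:H] [2:D]
Profit = 69 + 72 = 141

141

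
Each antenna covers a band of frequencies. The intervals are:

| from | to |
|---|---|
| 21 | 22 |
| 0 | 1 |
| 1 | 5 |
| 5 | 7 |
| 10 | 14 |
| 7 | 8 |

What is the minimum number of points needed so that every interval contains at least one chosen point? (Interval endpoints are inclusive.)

Sort by right endpoint; whenever an interval is uncovered, place a point at its right end.
By right end: [0,1]  [1,5]  [5,7]  [7,8]  [10,14]  [21,22]
[0,1] uncovered → point at 1; [5,7] uncovered → point at 7; [10,14] uncovered → point at 14; [21,22] uncovered → point at 22.
Points: 1, 7, 14, 22 (4 total).

4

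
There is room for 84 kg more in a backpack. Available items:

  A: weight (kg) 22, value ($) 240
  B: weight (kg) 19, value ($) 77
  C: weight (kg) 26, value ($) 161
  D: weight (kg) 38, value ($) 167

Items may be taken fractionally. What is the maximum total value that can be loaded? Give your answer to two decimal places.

559.21

Sort by value per unit weight and fill in that order.
Order: A (240/22=10.91) > C (161/26=6.19) > D (167/38=4.39) > B (77/19=4.05)
Fill: take A (22 @ 240) → take C (26 @ 161) → take 36/38 of D → 158.21; 84/84 used.
Total value = 559.21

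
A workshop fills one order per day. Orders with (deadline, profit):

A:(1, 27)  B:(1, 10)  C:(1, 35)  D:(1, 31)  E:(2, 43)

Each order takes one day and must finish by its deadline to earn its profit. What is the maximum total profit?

Sort by profit descending; place each in the latest free slot ≤ its deadline.
Profit order: E=43 C=35 D=31 A=27 B=10
Assign: E→slot 2, C→slot 1, D skipped, A skipped, B skipped.
Slots: [1:C] [2:E]
Profit = 35 + 43 = 78

78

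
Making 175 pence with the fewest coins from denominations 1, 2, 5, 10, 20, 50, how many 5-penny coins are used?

175 = 3×50 + 1×20 + 1×5
Count of 5: 1

1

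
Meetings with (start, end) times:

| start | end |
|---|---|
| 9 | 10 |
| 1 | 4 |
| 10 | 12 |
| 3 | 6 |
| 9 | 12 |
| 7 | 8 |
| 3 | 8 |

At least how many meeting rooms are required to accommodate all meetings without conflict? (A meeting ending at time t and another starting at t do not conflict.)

The answer is the maximum number of intervals overlapping at any instant.
starts: [1, 3, 3, 7, 9, 9, 10]
ends:   [4, 6, 8, 8, 10, 12, 12]
s1→1 s3→2 s3→3  — peak 3.

3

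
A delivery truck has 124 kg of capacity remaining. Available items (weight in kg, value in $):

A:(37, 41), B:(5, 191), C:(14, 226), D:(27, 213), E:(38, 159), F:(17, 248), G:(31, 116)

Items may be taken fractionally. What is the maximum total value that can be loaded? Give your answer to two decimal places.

Ratios (sorted): B 38.20, C 16.14, F 14.59, D 7.89, E 4.18, G 3.74, A 1.11
take B (5 @ 191); take C (14 @ 226); take F (17 @ 248); take D (27 @ 213); take E (38 @ 159); take 23/31 of G → 86.06. Capacity used 124/124.
Total value = 1123.06

1123.06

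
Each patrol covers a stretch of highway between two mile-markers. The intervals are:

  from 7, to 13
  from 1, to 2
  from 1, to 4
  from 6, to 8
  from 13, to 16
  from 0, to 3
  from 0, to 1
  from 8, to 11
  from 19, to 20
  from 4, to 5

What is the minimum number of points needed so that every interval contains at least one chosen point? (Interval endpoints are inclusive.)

By right end: [0,1]  [1,2]  [0,3]  [1,4]  [4,5]  [6,8]  [8,11]  [7,13]  [13,16]  [19,20]
[0,1] uncovered → point at 1; [4,5] uncovered → point at 5; [6,8] uncovered → point at 8; [13,16] uncovered → point at 16; [19,20] uncovered → point at 20.
Points: 1, 5, 8, 16, 20 (5 total).

5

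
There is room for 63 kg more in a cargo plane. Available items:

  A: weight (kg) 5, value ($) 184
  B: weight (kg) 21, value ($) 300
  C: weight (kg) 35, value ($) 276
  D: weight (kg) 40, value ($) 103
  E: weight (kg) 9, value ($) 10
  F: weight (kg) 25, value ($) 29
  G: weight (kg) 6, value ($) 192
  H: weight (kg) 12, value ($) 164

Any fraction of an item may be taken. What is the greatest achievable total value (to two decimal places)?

Ratios (sorted): A 36.80, G 32.00, B 14.29, H 13.67, C 7.89, D 2.58, F 1.16, E 1.11
take A (5 @ 184); take G (6 @ 192); take B (21 @ 300); take H (12 @ 164); take 19/35 of C → 149.83. Capacity used 63/63.
Total value = 989.83

989.83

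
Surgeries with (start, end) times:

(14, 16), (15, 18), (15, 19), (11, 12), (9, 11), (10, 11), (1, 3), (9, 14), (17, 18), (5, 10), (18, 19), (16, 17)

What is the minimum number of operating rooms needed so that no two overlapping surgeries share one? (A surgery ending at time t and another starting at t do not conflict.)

3

Events (time:±→running): 1:+→1 3:-→0 5:+→1 9:+→2 9:+→3 … peak 3.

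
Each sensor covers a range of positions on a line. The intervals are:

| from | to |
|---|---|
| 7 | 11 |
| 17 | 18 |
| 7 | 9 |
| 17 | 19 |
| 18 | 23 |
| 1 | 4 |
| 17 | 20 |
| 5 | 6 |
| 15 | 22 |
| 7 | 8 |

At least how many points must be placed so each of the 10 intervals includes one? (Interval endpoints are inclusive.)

4

Process intervals by earliest right end; each time one isn't hit yet, stab at its right endpoint.
By right end: [1,4]  [5,6]  [7,8]  [7,9]  [7,11]  [17,18]  [17,19]  [17,20]  [15,22]  [18,23]
[1,4] uncovered → point at 4; [5,6] uncovered → point at 6; [7,8] uncovered → point at 8; [17,18] uncovered → point at 18.
Points: 4, 6, 8, 18 (4 total).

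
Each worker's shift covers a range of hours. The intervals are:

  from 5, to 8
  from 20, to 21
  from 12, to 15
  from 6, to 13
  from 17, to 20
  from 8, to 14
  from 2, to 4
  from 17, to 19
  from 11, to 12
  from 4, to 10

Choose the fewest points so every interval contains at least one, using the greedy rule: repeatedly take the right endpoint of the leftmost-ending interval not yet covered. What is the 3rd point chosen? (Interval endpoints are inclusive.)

Sorted: [2,4] [5,8] [4,10] [11,12] [6,13] [8,14] [12,15] [17,19] [17,20] [20,21]
{[2,4]} hit by 4; {[5,8],[4,10]} hit by 8; {[11,12],[6,13],[8,14],[12,15]} hit by 12; {[17,19],[17,20]} hit by 19; {[20,21]} hit by 21.
Points: 4, 8, 12, 19, 21 (5 total).

12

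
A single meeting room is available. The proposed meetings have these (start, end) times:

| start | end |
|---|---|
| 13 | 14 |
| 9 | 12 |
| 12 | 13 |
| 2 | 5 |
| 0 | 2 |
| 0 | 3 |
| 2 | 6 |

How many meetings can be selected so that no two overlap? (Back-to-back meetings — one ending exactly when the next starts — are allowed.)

Sort by end time and greedily take each interval whose start is ≥ the last chosen end.
By end time: (0,2), (0,3), (2,5), (2,6), (9,12), (12,13), (13,14).
Pick (0,2); next start ≥ 2 → (2,5); next start ≥ 5 → (9,12); next start ≥ 12 → (12,13); next start ≥ 13 → (13,14).
Selected 5 meetings.

5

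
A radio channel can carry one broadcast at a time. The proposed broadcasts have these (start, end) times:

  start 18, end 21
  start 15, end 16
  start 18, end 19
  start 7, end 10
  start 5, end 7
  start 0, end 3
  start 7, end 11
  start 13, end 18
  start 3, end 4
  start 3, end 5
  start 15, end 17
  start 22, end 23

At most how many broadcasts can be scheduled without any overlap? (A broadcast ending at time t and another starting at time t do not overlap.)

7

Greedy by earliest finish: after sorting by end time, pick each interval compatible with the last pick.
Sorted by end: (0,3)  (3,4)  (3,5)  (5,7)  (7,10)  (7,11)  (15,16)  (15,17)  (13,18)  (18,19)  (18,21)  (22,23)
take (0,3); take (3,4); take (5,7); take (7,10); skip (7,11); take (15,16); take (18,19); take (22,23).
Selected 7 broadcasts.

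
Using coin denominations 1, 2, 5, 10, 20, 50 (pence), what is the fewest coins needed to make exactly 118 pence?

6

118 − 2×50→18 − 1×10→8 − 1×5→3 − 1×2→1 − 1×1→0
Total coins = 2 + 1 + 1 + 1 + 1 = 6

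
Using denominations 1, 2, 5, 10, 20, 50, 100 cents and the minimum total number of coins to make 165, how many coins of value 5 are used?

1

Use the largest denomination that fits, subtract, and repeat.
165 − 1×100→65 − 1×50→15 − 1×10→5 − 1×5→0
Count of 5: 1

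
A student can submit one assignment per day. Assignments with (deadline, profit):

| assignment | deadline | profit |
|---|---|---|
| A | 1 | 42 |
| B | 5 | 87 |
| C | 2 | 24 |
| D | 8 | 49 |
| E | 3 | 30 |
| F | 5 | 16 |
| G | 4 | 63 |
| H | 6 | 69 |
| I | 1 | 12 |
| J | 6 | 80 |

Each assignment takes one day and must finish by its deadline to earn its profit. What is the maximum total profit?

By profit: B(d5,87), J(d6,80), H(d6,69), G(d4,63), D(d8,49), A(d1,42), E(d3,30), C(d2,24), F(d5,16), I(d1,12)
B→slot 5; J→slot 6; H→slot 4; G→slot 3; D→slot 8; A→slot 1; E→slot 2; C skipped; F skipped; I skipped.
Profit = 42 + 30 + 63 + 69 + 87 + 80 + 49 = 420

420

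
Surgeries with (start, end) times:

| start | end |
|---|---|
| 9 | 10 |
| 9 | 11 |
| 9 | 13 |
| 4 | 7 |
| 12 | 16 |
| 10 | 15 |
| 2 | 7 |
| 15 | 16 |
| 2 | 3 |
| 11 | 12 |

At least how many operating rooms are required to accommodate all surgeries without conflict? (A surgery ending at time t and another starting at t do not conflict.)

The answer is the maximum number of intervals overlapping at any instant.
Events (time:±→running): 2:+→1 2:+→2 3:-→1 4:+→2 7:-→1 7:-→0 9:+→1 9:+→2 9:+→3 … peak 3.

3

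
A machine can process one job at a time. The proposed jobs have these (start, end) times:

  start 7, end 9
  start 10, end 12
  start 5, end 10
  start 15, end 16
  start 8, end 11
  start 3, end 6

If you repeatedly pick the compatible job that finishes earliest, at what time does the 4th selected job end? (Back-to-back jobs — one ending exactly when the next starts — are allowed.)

16

Order by finish time; keep every interval that doesn't clash with the previous kept one.
By end time: (3,6), (7,9), (5,10), (8,11), (10,12), (15,16).
Pick (3,6); next start ≥ 6 → (7,9); next start ≥ 9 → (10,12); next start ≥ 12 → (15,16).
Selected: (3,6) (7,9) (10,12) (15,16)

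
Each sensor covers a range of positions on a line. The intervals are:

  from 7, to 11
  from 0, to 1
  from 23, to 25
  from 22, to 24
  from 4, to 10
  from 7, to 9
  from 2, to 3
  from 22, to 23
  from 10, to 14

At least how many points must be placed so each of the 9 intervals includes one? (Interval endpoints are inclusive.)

Process intervals by earliest right end; each time one isn't hit yet, stab at its right endpoint.
Sorted: [0,1] [2,3] [7,9] [4,10] [7,11] [10,14] [22,23] [22,24] [23,25]
{[0,1]} hit by 1; {[2,3]} hit by 3; {[7,9],[4,10],[7,11]} hit by 9; {[10,14]} hit by 14; {[22,23],[22,24],[23,25]} hit by 23.
Points: 1, 3, 9, 14, 23 (5 total).

5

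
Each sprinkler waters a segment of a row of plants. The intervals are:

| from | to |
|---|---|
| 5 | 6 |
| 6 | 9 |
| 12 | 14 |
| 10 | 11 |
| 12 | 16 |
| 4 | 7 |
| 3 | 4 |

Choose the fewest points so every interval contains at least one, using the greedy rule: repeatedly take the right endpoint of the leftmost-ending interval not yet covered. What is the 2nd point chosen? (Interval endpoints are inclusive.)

6

By right end: [3,4]  [5,6]  [4,7]  [6,9]  [10,11]  [12,14]  [12,16]
[3,4] uncovered → point at 4; [5,6] uncovered → point at 6; [10,11] uncovered → point at 11; [12,14] uncovered → point at 14.
Points: 4, 6, 11, 14 (4 total).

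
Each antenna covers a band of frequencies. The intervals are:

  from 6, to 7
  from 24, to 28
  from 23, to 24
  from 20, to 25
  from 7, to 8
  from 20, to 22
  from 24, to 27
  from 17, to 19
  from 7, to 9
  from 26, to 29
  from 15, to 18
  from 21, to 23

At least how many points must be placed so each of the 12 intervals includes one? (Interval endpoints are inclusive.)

5

Process intervals by earliest right end; each time one isn't hit yet, stab at its right endpoint.
Sorted: [6,7] [7,8] [7,9] [15,18] [17,19] [20,22] [21,23] [23,24] [20,25] [24,27] [24,28] [26,29]
{[6,7],[7,8],[7,9]} hit by 7; {[15,18],[17,19]} hit by 18; {[20,22],[21,23]} hit by 22; {[23,24],[20,25],[24,27],[24,28]} hit by 24; {[26,29]} hit by 29.
Points: 7, 18, 22, 24, 29 (5 total).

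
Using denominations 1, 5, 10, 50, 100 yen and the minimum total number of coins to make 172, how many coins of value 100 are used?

1

Use the largest denomination that fits, subtract, and repeat.
172 = 1×100 + 1×50 + 2×10 + 2×1
Count of 100: 1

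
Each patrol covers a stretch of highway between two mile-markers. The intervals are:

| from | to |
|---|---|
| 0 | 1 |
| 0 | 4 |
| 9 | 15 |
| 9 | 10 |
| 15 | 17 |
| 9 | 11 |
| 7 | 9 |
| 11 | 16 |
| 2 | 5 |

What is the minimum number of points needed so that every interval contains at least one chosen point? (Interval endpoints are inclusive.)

Process intervals by earliest right end; each time one isn't hit yet, stab at its right endpoint.
Sorted: [0,1] [0,4] [2,5] [7,9] [9,10] [9,11] [9,15] [11,16] [15,17]
{[0,1],[0,4]} hit by 1; {[2,5]} hit by 5; {[7,9],[9,10],[9,11],[9,15]} hit by 9; {[11,16],[15,17]} hit by 16.
Points: 1, 5, 9, 16 (4 total).

4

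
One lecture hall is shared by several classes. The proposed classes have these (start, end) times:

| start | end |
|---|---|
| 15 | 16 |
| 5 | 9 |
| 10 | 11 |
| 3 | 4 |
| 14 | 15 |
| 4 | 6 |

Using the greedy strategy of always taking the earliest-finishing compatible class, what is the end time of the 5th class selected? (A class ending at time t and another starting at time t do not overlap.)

Sorted by end: (3,4)  (4,6)  (5,9)  (10,11)  (14,15)  (15,16)
take (3,4); take (4,6); take (10,11); take (14,15); take (15,16).
Selected: (3,4) (4,6) (10,11) (14,15) (15,16)

16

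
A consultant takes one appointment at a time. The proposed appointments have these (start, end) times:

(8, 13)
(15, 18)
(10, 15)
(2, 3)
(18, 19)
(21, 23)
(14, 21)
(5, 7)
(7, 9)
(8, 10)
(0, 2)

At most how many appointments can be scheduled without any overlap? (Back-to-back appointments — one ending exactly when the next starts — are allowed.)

Sorted by end: (0,2)  (2,3)  (5,7)  (7,9)  (8,10)  (8,13)  (10,15)  (15,18)  (18,19)  (14,21)  (21,23)
take (0,2); take (2,3); take (5,7); take (7,9); take (10,15); take (15,18); take (18,19); take (21,23).
Selected 8 appointments.

8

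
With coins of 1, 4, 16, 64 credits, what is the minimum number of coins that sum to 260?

260 = 4×64 + 1×4
Total coins = 4 + 1 = 5

5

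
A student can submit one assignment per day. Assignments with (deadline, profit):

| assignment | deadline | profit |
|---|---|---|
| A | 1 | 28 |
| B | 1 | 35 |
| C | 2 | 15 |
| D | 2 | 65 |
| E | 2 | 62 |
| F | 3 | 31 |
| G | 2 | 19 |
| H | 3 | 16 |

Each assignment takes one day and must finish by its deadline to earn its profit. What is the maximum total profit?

158

Take jobs in profit order; each goes to the latest open slot no later than its deadline.
Profit order: D=65 E=62 B=35 F=31 A=28 G=19 H=16 C=15
Assign: D→slot 2, E→slot 1, B skipped, F→slot 3, A skipped, G skipped, H skipped, C skipped.
Slots: [1:E] [2:D] [3:F]
Profit = 62 + 65 + 31 = 158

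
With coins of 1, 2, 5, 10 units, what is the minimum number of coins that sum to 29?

Greedy: take as many of the largest coin as possible, then repeat with the remainder.
29 − 2×10→9 − 1×5→4 − 2×2→0
Total coins = 2 + 1 + 2 = 5

5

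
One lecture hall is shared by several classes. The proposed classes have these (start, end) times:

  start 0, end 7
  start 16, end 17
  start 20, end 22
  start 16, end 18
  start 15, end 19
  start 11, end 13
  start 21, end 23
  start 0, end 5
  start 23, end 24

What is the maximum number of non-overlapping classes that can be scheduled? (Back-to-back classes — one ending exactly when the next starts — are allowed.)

By end time: (0,5), (0,7), (11,13), (16,17), (16,18), (15,19), (20,22), (21,23), (23,24).
Pick (0,5); next start ≥ 5 → (11,13); next start ≥ 13 → (16,17); next start ≥ 17 → (20,22); next start ≥ 22 → (23,24).
Selected 5 classes.

5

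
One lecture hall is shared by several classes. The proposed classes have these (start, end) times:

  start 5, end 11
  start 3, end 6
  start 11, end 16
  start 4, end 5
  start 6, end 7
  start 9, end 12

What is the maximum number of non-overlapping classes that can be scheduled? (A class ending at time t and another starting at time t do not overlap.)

Sort by end time and greedily take each interval whose start is ≥ the last chosen end.
By end time: (4,5), (3,6), (6,7), (5,11), (9,12), (11,16).
Pick (4,5); next start ≥ 5 → (6,7); next start ≥ 7 → (9,12).
Selected 3 classes.

3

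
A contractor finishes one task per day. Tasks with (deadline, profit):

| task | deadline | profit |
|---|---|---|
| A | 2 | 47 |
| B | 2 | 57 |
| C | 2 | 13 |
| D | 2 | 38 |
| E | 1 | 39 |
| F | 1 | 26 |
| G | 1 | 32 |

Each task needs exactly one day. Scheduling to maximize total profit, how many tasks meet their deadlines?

2

Sort by profit descending; place each in the latest free slot ≤ its deadline.
Profit order: B=57 A=47 E=39 D=38 G=32 F=26 C=13
Assign: B→slot 2, A→slot 1, E skipped, D skipped, G skipped, F skipped, C skipped.
Slots: [1:A] [2:B]
2 of 7 scheduled.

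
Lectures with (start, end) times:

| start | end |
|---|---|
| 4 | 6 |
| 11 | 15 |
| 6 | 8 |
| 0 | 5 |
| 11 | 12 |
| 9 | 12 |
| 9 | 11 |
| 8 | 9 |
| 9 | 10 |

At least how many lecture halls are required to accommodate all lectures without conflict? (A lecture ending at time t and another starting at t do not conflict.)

The answer is the maximum number of intervals overlapping at any instant.
Events (time:±→running): 0:+→1 4:+→2 5:-→1 6:-→0 6:+→1 8:-→0 8:+→1 9:-→0 9:+→1 9:+→2 9:+→3 … peak 3.

3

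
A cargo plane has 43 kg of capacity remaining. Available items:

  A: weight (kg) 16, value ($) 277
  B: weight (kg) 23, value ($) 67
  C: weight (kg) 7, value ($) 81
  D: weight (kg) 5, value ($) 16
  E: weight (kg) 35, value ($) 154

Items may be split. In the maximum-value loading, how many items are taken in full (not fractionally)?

2

Order: A (277/16=17.31) > C (81/7=11.57) > E (154/35=4.40) > D (16/5=3.20) > B (67/23=2.91)
Fill: take A (16 @ 277) → take C (7 @ 81) → take 20/35 of E → 88.00; 43/43 used.
2 item(s) taken whole; one partial (take 20/35 of E).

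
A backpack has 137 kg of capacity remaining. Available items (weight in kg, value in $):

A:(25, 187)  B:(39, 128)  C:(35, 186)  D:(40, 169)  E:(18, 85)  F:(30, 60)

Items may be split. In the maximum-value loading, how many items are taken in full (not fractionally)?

Sort by value per unit weight and fill in that order.
Ratios (sorted): A 7.48, C 5.31, E 4.72, D 4.22, B 3.28, F 2.00
take A (25 @ 187); take C (35 @ 186); take E (18 @ 85); take D (40 @ 169); take 19/39 of B → 62.36. Capacity used 137/137.
4 item(s) taken whole; one partial (take 19/39 of B).

4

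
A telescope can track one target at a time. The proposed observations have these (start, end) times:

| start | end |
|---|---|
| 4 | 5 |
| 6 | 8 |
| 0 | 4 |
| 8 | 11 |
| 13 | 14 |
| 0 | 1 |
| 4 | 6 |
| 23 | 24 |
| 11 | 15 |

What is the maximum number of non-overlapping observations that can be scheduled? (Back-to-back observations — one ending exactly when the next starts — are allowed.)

Order by finish time; keep every interval that doesn't clash with the previous kept one.
By end time: (0,1), (0,4), (4,5), (4,6), (6,8), (8,11), (13,14), (11,15), (23,24).
Pick (0,1); next start ≥ 1 → (4,5); next start ≥ 5 → (6,8); next start ≥ 8 → (8,11); next start ≥ 11 → (13,14); next start ≥ 14 → (23,24).
Selected 6 observations.

6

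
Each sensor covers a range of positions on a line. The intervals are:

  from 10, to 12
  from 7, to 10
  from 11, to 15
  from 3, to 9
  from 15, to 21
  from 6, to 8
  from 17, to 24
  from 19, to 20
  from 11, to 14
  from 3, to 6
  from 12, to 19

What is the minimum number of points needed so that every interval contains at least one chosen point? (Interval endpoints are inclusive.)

Sort by right endpoint; whenever an interval is uncovered, place a point at its right end.
Sorted: [3,6] [6,8] [3,9] [7,10] [10,12] [11,14] [11,15] [12,19] [19,20] [15,21] [17,24]
{[3,6],[6,8],[3,9]} hit by 6; {[7,10],[10,12]} hit by 10; {[11,14],[11,15],[12,19]} hit by 14; {[19,20],[15,21],[17,24]} hit by 20.
Points: 6, 10, 14, 20 (4 total).

4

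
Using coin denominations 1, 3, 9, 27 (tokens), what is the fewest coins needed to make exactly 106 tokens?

Use the largest denomination that fits, subtract, and repeat.
106 − 3×27→25 − 2×9→7 − 2×3→1 − 1×1→0
Total coins = 3 + 2 + 2 + 1 = 8

8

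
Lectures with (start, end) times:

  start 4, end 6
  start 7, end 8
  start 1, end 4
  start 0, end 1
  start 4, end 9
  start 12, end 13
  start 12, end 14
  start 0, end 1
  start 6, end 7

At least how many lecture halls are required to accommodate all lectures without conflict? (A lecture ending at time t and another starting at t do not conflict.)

2

The answer is the maximum number of intervals overlapping at any instant.
Events (time:±→running): 0:+→1 0:+→2 … peak 2.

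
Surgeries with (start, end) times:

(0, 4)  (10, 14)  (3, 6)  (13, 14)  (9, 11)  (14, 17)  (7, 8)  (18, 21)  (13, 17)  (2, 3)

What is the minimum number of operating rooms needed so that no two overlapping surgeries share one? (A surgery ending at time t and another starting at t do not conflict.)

3

Count concurrent intervals with a sweep; the peak is the room count.
Events (time:±→running): 0:+→1 2:+→2 3:-→1 3:+→2 4:-→1 6:-→0 7:+→1 8:-→0 9:+→1 10:+→2 11:-→1 13:+→2 13:+→3 … peak 3.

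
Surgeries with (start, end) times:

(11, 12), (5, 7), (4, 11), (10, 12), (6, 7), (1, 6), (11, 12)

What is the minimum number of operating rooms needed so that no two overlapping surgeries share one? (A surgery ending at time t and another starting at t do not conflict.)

Count concurrent intervals with a sweep; the peak is the room count.
Events (time:±→running): 1:+→1 4:+→2 5:+→3 … peak 3.

3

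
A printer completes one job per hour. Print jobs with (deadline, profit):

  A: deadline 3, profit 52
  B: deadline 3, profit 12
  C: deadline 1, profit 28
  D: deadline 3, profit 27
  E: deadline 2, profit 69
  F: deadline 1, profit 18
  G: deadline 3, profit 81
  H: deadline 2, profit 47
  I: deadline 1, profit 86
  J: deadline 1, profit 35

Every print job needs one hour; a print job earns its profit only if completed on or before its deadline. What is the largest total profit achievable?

Sort by profit descending; place each in the latest free slot ≤ its deadline.
By profit: I(d1,86), G(d3,81), E(d2,69), A(d3,52), H(d2,47), J(d1,35), C(d1,28), D(d3,27), F(d1,18), B(d3,12)
I→slot 1; G→slot 3; E→slot 2; A skipped; H skipped; J skipped; C skipped; D skipped; F skipped; B skipped.
Profit = 86 + 69 + 81 = 236

236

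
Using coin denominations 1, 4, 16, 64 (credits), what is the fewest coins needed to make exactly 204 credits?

6

204 − 3×64→12 − 3×4→0
Total coins = 3 + 3 = 6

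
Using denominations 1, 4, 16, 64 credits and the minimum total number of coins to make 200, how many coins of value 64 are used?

200 − 3×64→8 − 2×4→0
Count of 64: 3

3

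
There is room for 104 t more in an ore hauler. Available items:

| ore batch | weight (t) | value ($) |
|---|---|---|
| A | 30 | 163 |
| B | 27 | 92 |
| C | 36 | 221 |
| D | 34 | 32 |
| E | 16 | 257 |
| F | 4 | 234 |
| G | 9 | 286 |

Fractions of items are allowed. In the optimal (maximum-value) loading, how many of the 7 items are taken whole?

Sort by value per unit weight and fill in that order.
Order: F (234/4=58.50) > G (286/9=31.78) > E (257/16=16.06) > C (221/36=6.14) > A (163/30=5.43) > B (92/27=3.41) > D (32/34=0.94)
Fill: take F (4 @ 234) → take G (9 @ 286) → take E (16 @ 257) → take C (36 @ 221) → take A (30 @ 163) → take 9/27 of B → 30.67; 104/104 used.
5 item(s) taken whole; one partial (take 9/27 of B).

5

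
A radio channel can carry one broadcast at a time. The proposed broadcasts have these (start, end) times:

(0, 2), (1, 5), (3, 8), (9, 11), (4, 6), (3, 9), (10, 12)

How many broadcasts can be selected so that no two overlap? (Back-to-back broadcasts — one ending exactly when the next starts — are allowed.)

3

Greedy by earliest finish: after sorting by end time, pick each interval compatible with the last pick.
By end time: (0,2), (1,5), (4,6), (3,8), (3,9), (9,11), (10,12).
Pick (0,2); next start ≥ 2 → (4,6); next start ≥ 6 → (9,11).
Selected 3 broadcasts.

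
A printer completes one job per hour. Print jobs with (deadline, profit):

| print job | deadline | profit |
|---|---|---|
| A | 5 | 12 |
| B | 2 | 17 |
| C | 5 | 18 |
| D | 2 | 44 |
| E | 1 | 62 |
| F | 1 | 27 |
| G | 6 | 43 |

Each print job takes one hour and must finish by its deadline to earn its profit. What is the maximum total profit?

Profit order: E=62 D=44 G=43 F=27 C=18 B=17 A=12
Assign: E→slot 1, D→slot 2, G→slot 6, F skipped, C→slot 5, B skipped, A→slot 4.
Slots: [1:E] [2:D] [4:A] [5:C] [6:G]
Profit = 62 + 44 + 12 + 18 + 43 = 179

179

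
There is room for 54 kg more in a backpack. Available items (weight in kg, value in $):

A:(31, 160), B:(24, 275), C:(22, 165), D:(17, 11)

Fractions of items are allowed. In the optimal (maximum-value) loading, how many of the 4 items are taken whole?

2

Greedy by value/weight ratio, highest first.
Order: B (275/24=11.46) > C (165/22=7.50) > A (160/31=5.16) > D (11/17=0.65)
Fill: take B (24 @ 275) → take C (22 @ 165) → take 8/31 of A → 41.29; 54/54 used.
2 item(s) taken whole; one partial (take 8/31 of A).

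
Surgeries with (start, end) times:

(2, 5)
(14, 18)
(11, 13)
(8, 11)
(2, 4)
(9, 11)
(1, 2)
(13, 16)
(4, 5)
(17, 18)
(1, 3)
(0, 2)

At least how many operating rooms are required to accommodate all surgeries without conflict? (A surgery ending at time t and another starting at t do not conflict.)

3

Events (time:±→running): 0:+→1 1:+→2 1:+→3 … peak 3.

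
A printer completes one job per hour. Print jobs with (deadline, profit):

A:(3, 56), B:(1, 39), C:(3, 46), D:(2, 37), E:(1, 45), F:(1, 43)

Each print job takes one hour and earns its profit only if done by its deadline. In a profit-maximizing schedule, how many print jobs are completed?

3

Profit order: A=56 C=46 E=45 F=43 B=39 D=37
Assign: A→slot 3, C→slot 2, E→slot 1, F skipped, B skipped, D skipped.
Slots: [1:E] [2:C] [3:A]
3 of 6 scheduled.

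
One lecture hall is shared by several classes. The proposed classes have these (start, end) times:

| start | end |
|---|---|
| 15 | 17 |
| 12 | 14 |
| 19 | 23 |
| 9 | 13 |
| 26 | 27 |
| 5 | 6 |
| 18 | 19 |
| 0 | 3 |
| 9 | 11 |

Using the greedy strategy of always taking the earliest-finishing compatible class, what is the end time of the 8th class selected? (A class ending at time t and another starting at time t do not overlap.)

Sort by end time and greedily take each interval whose start is ≥ the last chosen end.
Sorted by end: (0,3)  (5,6)  (9,11)  (9,13)  (12,14)  (15,17)  (18,19)  (19,23)  (26,27)
take (0,3); take (5,6); take (9,11); take (12,14); take (15,17); take (18,19); take (19,23); take (26,27).
Selected: (0,3) (5,6) (9,11) (12,14) (15,17) (18,19) (19,23) (26,27)

27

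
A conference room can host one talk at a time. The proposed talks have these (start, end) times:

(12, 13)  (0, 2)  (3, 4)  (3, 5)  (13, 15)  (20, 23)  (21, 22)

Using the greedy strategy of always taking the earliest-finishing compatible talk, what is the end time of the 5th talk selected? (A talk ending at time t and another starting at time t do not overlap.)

By end time: (0,2), (3,4), (3,5), (12,13), (13,15), (21,22), (20,23).
Pick (0,2); next start ≥ 2 → (3,4); next start ≥ 4 → (12,13); next start ≥ 13 → (13,15); next start ≥ 15 → (21,22).
Selected: (0,2) (3,4) (12,13) (13,15) (21,22)

22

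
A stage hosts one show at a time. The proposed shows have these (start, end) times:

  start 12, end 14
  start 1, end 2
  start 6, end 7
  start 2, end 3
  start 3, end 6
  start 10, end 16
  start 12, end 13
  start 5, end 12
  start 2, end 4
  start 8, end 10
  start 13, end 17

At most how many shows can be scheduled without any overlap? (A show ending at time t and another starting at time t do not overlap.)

7

By end time: (1,2), (2,3), (2,4), (3,6), (6,7), (8,10), (5,12), (12,13), (12,14), (10,16), (13,17).
Pick (1,2); next start ≥ 2 → (2,3); next start ≥ 3 → (3,6); next start ≥ 6 → (6,7); next start ≥ 7 → (8,10); next start ≥ 10 → (12,13); next start ≥ 13 → (13,17).
Selected 7 shows.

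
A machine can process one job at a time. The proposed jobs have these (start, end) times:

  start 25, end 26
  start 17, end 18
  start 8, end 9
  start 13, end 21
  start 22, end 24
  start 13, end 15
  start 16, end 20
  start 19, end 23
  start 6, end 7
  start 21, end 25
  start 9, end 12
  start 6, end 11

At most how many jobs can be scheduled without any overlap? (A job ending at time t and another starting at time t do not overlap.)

Order by finish time; keep every interval that doesn't clash with the previous kept one.
Sorted by end: (6,7)  (8,9)  (6,11)  (9,12)  (13,15)  (17,18)  (16,20)  (13,21)  (19,23)  (22,24)  (21,25)  (25,26)
take (6,7); take (8,9); skip (6,11); take (9,12); take (13,15); take (17,18); take (19,23); take (25,26).
Selected 7 jobs.

7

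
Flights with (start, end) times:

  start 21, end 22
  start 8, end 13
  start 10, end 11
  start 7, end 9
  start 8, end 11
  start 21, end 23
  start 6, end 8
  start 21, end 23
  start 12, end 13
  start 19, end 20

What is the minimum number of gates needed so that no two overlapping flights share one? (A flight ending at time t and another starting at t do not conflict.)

3

The answer is the maximum number of intervals overlapping at any instant.
Events (time:±→running): 6:+→1 7:+→2 8:-→1 8:+→2 8:+→3 … peak 3.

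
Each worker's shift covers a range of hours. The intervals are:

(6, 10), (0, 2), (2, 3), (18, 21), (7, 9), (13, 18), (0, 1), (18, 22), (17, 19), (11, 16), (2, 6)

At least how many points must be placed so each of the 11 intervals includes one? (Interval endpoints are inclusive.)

Sorted: [0,1] [0,2] [2,3] [2,6] [7,9] [6,10] [11,16] [13,18] [17,19] [18,21] [18,22]
{[0,1],[0,2]} hit by 1; {[2,3],[2,6]} hit by 3; {[7,9],[6,10]} hit by 9; {[11,16],[13,18]} hit by 16; {[17,19],[18,21],[18,22]} hit by 19.
Points: 1, 3, 9, 16, 19 (5 total).

5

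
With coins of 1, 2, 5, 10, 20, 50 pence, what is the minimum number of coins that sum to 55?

Use the largest denomination that fits, subtract, and repeat.
55 = 1×50 + 1×5
Total coins = 1 + 1 = 2

2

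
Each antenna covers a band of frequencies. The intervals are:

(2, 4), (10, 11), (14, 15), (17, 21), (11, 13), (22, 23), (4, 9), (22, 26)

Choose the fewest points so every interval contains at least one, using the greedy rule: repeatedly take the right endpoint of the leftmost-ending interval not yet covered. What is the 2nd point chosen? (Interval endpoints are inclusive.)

11

By right end: [2,4]  [4,9]  [10,11]  [11,13]  [14,15]  [17,21]  [22,23]  [22,26]
[2,4] uncovered → point at 4; [10,11] uncovered → point at 11; [14,15] uncovered → point at 15; [17,21] uncovered → point at 21; [22,23] uncovered → point at 23.
Points: 4, 11, 15, 21, 23 (5 total).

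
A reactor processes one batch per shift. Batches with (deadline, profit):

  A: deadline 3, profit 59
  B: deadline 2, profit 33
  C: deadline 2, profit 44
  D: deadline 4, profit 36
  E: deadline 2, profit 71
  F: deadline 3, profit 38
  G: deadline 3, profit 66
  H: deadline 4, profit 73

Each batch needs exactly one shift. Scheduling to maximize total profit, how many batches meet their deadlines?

4

Profit order: H=73 E=71 G=66 A=59 C=44 F=38 D=36 B=33
Assign: H→slot 4, E→slot 2, G→slot 3, A→slot 1, C skipped, F skipped, D skipped, B skipped.
Slots: [1:A] [2:E] [3:G] [4:H]
4 of 8 scheduled.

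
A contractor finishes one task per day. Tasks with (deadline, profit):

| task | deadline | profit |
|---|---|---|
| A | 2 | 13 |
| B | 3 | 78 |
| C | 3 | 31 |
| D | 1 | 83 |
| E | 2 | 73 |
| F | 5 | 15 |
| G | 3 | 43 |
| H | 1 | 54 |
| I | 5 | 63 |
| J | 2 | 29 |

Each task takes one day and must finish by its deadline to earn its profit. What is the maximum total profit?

By profit: D(d1,83), B(d3,78), E(d2,73), I(d5,63), H(d1,54), G(d3,43), C(d3,31), J(d2,29), F(d5,15), A(d2,13)
D→slot 1; B→slot 3; E→slot 2; I→slot 5; H skipped; G skipped; C skipped; J skipped; F→slot 4; A skipped.
Profit = 83 + 73 + 78 + 15 + 63 = 312

312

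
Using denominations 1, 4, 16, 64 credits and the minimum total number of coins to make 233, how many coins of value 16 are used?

2

233 − 3×64→41 − 2×16→9 − 2×4→1 − 1×1→0
Count of 16: 2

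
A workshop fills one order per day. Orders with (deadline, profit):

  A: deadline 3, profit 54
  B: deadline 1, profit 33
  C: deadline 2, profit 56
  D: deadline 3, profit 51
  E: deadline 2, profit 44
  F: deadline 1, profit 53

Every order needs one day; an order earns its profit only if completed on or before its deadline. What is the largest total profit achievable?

163

Sort by profit descending; place each in the latest free slot ≤ its deadline.
Profit order: C=56 A=54 F=53 D=51 E=44 B=33
Assign: C→slot 2, A→slot 3, F→slot 1, D skipped, E skipped, B skipped.
Slots: [1:F] [2:C] [3:A]
Profit = 53 + 56 + 54 = 163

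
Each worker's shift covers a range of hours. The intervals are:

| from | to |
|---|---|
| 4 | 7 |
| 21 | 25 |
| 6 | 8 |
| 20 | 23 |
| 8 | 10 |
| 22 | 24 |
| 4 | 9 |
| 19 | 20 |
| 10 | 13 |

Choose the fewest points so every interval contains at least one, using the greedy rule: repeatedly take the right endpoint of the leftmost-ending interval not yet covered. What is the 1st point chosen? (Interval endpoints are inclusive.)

Sorted: [4,7] [6,8] [4,9] [8,10] [10,13] [19,20] [20,23] [22,24] [21,25]
{[4,7],[6,8],[4,9]} hit by 7; {[8,10],[10,13]} hit by 10; {[19,20],[20,23]} hit by 20; {[22,24],[21,25]} hit by 24.
Points: 7, 10, 20, 24 (4 total).

7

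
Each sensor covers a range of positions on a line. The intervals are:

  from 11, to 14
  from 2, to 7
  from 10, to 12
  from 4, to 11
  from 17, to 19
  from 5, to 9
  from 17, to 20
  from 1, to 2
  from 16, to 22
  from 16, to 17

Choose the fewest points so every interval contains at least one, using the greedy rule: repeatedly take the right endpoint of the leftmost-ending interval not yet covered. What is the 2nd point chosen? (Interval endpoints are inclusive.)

By right end: [1,2]  [2,7]  [5,9]  [4,11]  [10,12]  [11,14]  [16,17]  [17,19]  [17,20]  [16,22]
[1,2] uncovered → point at 2; [5,9] uncovered → point at 9; [10,12] uncovered → point at 12; [16,17] uncovered → point at 17.
Points: 2, 9, 12, 17 (4 total).

9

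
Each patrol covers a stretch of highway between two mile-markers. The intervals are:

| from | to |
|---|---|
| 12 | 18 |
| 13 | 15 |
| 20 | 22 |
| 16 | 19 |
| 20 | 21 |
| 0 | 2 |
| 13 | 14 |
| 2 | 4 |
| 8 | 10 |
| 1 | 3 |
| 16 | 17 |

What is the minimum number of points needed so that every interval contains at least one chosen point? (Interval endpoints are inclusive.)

Process intervals by earliest right end; each time one isn't hit yet, stab at its right endpoint.
By right end: [0,2]  [1,3]  [2,4]  [8,10]  [13,14]  [13,15]  [16,17]  [12,18]  [16,19]  [20,21]  [20,22]
[0,2] uncovered → point at 2; [8,10] uncovered → point at 10; [13,14] uncovered → point at 14; [16,17] uncovered → point at 17; [20,21] uncovered → point at 21.
Points: 2, 10, 14, 17, 21 (5 total).

5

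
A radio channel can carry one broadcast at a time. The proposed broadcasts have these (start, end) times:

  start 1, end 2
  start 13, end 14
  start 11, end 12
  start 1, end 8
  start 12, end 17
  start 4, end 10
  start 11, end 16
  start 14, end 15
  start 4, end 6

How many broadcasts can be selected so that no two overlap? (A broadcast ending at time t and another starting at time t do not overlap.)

5

Sort by end time and greedily take each interval whose start is ≥ the last chosen end.
Sorted by end: (1,2)  (4,6)  (1,8)  (4,10)  (11,12)  (13,14)  (14,15)  (11,16)  (12,17)
take (1,2); take (4,6); take (11,12); take (13,14); take (14,15); skip (11,16); skip (12,17).
Selected 5 broadcasts.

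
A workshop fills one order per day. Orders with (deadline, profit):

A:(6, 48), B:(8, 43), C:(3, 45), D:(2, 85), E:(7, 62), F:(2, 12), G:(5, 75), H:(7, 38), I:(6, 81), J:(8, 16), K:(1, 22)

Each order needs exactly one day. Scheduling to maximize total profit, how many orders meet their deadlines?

Sort by profit descending; place each in the latest free slot ≤ its deadline.
By profit: D(d2,85), I(d6,81), G(d5,75), E(d7,62), A(d6,48), C(d3,45), B(d8,43), H(d7,38), K(d1,22), J(d8,16), F(d2,12)
D→slot 2; I→slot 6; G→slot 5; E→slot 7; A→slot 4; C→slot 3; B→slot 8; H→slot 1; K skipped; J skipped; F skipped.
8 of 11 scheduled.

8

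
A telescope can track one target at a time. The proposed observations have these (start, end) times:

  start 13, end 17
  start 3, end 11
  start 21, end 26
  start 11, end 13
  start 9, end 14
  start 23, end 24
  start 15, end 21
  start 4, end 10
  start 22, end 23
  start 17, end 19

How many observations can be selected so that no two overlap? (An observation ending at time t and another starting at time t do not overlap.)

6

Sorted by end: (4,10)  (3,11)  (11,13)  (9,14)  (13,17)  (17,19)  (15,21)  (22,23)  (23,24)  (21,26)
take (4,10); skip (3,11); take (11,13); take (13,17); take (17,19); take (22,23); take (23,24).
Selected 6 observations.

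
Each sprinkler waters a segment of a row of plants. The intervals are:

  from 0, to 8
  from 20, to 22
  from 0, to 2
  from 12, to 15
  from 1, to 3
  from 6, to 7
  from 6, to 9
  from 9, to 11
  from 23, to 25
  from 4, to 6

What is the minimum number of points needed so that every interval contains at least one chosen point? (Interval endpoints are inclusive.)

Sorted: [0,2] [1,3] [4,6] [6,7] [0,8] [6,9] [9,11] [12,15] [20,22] [23,25]
{[0,2],[1,3]} hit by 2; {[4,6],[6,7],[0,8],[6,9]} hit by 6; {[9,11]} hit by 11; {[12,15]} hit by 15; {[20,22]} hit by 22; {[23,25]} hit by 25.
Points: 2, 6, 11, 15, 22, 25 (6 total).

6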